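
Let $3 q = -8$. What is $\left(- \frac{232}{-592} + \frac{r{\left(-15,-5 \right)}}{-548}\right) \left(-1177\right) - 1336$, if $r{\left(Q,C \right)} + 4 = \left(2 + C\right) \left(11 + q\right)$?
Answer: $- \frac{37704099}{20276} \approx -1859.5$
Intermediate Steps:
$q = - \frac{8}{3}$ ($q = \frac{1}{3} \left(-8\right) = - \frac{8}{3} \approx -2.6667$)
$r{\left(Q,C \right)} = \frac{38}{3} + \frac{25 C}{3}$ ($r{\left(Q,C \right)} = -4 + \left(2 + C\right) \left(11 - \frac{8}{3}\right) = -4 + \left(2 + C\right) \frac{25}{3} = -4 + \left(\frac{50}{3} + \frac{25 C}{3}\right) = \frac{38}{3} + \frac{25 C}{3}$)
$\left(- \frac{232}{-592} + \frac{r{\left(-15,-5 \right)}}{-548}\right) \left(-1177\right) - 1336 = \left(- \frac{232}{-592} + \frac{\frac{38}{3} + \frac{25}{3} \left(-5\right)}{-548}\right) \left(-1177\right) - 1336 = \left(\left(-232\right) \left(- \frac{1}{592}\right) + \left(\frac{38}{3} - \frac{125}{3}\right) \left(- \frac{1}{548}\right)\right) \left(-1177\right) - 1336 = \left(\frac{29}{74} - - \frac{29}{548}\right) \left(-1177\right) - 1336 = \left(\frac{29}{74} + \frac{29}{548}\right) \left(-1177\right) - 1336 = \frac{9019}{20276} \left(-1177\right) - 1336 = - \frac{10615363}{20276} - 1336 = - \frac{37704099}{20276}$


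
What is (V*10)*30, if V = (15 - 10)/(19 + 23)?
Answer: 250/7 ≈ 35.714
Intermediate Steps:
V = 5/42 ≈ 0.11905
(V*10)*30 = ((5/42)*10)*30 = (25/21)*30 = 250/7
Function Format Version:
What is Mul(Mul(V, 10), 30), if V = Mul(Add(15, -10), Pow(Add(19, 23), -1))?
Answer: Rational(250, 7) ≈ 35.714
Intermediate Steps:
V = Rational(5, 42) (V = Mul(5, Pow(42, -1)) = Mul(5, Rational(1, 42)) = Rational(5, 42) ≈ 0.11905)
Mul(Mul(V, 10), 30) = Mul(Mul(Rational(5, 42), 10), 30) = Mul(Rational(25, 21), 30) = Rational(250, 7)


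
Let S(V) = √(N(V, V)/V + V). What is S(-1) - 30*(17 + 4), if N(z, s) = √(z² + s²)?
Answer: -630 + I*√(1 + √2) ≈ -630.0 + 1.5538*I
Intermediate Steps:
N(z, s) = √(s² + z²)
S(V) = √(V + √2*√(V²)/V) (S(V) = √(√(V² + V²)/V + V) = √(√(2*V²)/V + V) = √((√2*√(V²))/V + V) = √(√2*√(V²)/V + V) = √(V + √2*√(V²)/V))
S(-1) - 30*(17 + 4) = √(-1 + √2*√((-1)²)/(-1)) - 30*(17 + 4) = √(-1 + √2*(-1)*√1) - 30*21 = √(-1 + √2*(-1)*1) - 630 = √(-1 - √2) - 630 = -630 + √(-1 - √2)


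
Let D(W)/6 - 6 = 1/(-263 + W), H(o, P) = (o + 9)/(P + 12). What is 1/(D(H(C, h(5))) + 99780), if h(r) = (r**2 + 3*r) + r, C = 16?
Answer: 7483/746922957 ≈ 1.0018e-5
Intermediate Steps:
h(r) = r**2 + 4*r
H(o, P) = (9 + o)/(12 + P)
D(W) = 36 + 6/(-263 + W)
1/(D(H(C, h(5))) + 99780) = 1/(6*(-1577 + 6*((9 + 16)/(12 + 5*(4 + 5))))/(-263 + (9 + 16)/(12 + 5*(4 + 5))) + 99780) = 1/(6*(-1577 + 6*(25/(12 + 5*9)))/(-263 + 25/(12 + 5*9)) + 99780) = 1/(6*(-1577 + 6*(25/(12 + 45)))/(-263 + 25/(12 + 45)) + 99780) = 1/(6*(-1577 + 6*(25/57))/(-263 + 25/57) + 99780) = 1/(6*(-1577 + 50/19)/(-14966/57) + 99780) = 1/(6*(-57/14966)*(-29913/19) + 99780) = 1/(269217/7483 + 99780) = 1/(746922957/7483) = 7483/746922957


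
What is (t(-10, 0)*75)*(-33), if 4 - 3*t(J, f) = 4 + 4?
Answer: 3300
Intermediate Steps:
t(J, f) = -4/3 (t(J, f) = 4/3 - (4 + 4)/3 = 4/3 - 1/3*8 = 4/3 - 8/3 = -4/3)
(t(-10, 0)*75)*(-33) = -4/3*75*(-33) = -100*(-33) = 3300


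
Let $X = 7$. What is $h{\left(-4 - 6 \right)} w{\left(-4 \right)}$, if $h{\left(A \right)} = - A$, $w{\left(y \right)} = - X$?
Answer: $-70$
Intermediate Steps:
$w{\left(y \right)} = -7$ ($w{\left(y \right)} = \left(-1\right) 7 = -7$)
$h{\left(-4 - 6 \right)} w{\left(-4 \right)} = - (-4 - 6) \left(-7\right) = \left(-1\right) \left(-10\right) \left(-7\right) = 10 \left(-7\right) = -70$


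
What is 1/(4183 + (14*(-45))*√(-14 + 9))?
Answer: 4183/19481989 + 630*I*√5/19481989 ≈ 0.00021471 + 7.2309e-5*I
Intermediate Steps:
1/(4183 + (14*(-45))*√(-14 + 9)) = 1/(4183 - 630*I*√5)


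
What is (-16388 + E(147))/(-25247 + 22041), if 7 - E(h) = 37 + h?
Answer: 16565/3206 ≈ 5.1669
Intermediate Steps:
E(h) = -30 - h (E(h) = 7 - (37 + h) = 7 + (-37 - h) = -30 - h)
(-16388 + E(147))/(-25247 + 22041) = (-16388 + (-30 - 1*147))/(-25247 + 22041) = (-16388 + (-30 - 147))/(-3206) = (-16388 - 177)*(-1/3206) = -16565*(-1/3206) = 16565/3206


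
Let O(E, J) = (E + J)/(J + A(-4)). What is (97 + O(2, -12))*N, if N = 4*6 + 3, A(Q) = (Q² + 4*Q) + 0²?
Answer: 5283/2 ≈ 2641.5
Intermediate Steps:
A(Q) = Q² + 4*Q (A(Q) = (Q² + 4*Q) + 0 = Q² + 4*Q)
N = 27 (N = 24 + 3 = 27)
O(E, J) = (E + J)/J (O(E, J) = (E + J)/(J - 4*(4 - 4)) = (E + J)/(J - 4*0) = (E + J)/(J + 0) = (E + J)/J)
(97 + O(2, -12))*N = (97 + (2 - 12)/(-12))*27 = (97 - 1/12*(-10))*27 = (97 + ⅚)*27 = (587/6)*27 = 5283/2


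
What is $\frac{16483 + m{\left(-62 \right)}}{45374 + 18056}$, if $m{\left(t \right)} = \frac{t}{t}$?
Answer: $\frac{8242}{31715} \approx 0.25988$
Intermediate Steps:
$m{\left(t \right)} = 1$
$\frac{16483 + m{\left(-62 \right)}}{45374 + 18056} = \frac{16483 + 1}{45374 + 18056} = \frac{16484}{63430} = 16484 \cdot \frac{1}{63430} = \frac{8242}{31715}$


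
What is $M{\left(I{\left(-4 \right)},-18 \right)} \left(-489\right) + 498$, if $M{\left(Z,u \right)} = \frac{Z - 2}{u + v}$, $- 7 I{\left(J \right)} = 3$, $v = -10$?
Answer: $\frac{89295}{196} \approx 455.59$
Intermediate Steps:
$I{\left(J \right)} = - \frac{3}{7}$ ($I{\left(J \right)} = \left(- \frac{1}{7}\right) 3 = - \frac{3}{7}$)
$M{\left(Z,u \right)} = \frac{-2 + Z}{-10 + u}$ ($M{\left(Z,u \right)} = \frac{Z - 2}{u - 10} = \frac{-2 + Z}{-10 + u}$)
$M{\left(I{\left(-4 \right)},-18 \right)} \left(-489\right) + 498 = \frac{-2 - \frac{3}{7}}{-10 - 18} \left(-489\right) + 498 = \frac{1}{-28} \left(- \frac{17}{7}\right) \left(-489\right) + 498 = \left(- \frac{1}{28}\right) \left(- \frac{17}{7}\right) \left(-489\right) + 498 = \frac{17}{196} \left(-489\right) + 498 = - \frac{8313}{196} + 498 = \frac{89295}{196}$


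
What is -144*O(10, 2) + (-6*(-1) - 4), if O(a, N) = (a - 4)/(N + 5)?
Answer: -850/7 ≈ -121.43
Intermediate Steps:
O(a, N) = (-4 + a)/(5 + N)
-144*O(10, 2) + (-6*(-1) - 4) = -144*(-4 + 10)/(5 + 2) + (-6*(-1) - 4) = -144*6/7 + (6 - 4) = -144*6/7 + 2 = -864/7 + 2 = -850/7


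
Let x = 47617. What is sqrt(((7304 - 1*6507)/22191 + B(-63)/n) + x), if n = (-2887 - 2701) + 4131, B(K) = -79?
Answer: sqrt(49777800486028605939)/32332287 ≈ 218.21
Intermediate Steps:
n = -1457 (n = -5588 + 4131 = -1457)
sqrt(((7304 - 1*6507)/22191 + B(-63)/n) + x) = sqrt(((7304 - 1*6507)/22191 - 79/(-1457)) + 47617) = sqrt(((7304 - 6507)*(1/22191) - 79*(-1/1457)) + 47617) = sqrt((797*(1/22191) + 79/1457) + 47617) = sqrt((797/22191 + 79/1457) + 47617) = sqrt(2914318/32332287 + 47617) = sqrt(1539569424397/32332287) = sqrt(49777800486028605939)/32332287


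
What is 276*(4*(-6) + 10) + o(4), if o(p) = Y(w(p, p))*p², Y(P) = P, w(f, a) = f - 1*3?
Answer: -3848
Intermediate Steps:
w(f, a) = -3 + f (w(f, a) = f - 3 = -3 + f)
o(p) = p²*(-3 + p) (o(p) = (-3 + p)*p² = p²*(-3 + p))
276*(4*(-6) + 10) + o(4) = 276*(4*(-6) + 10) + 4²*(-3 + 4) = 276*(-24 + 10) + 16*1 = 276*(-14) + 16 = -3864 + 16 = -3848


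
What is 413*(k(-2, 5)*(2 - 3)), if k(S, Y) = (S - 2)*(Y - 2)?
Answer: 4956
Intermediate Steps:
k(S, Y) = (-2 + S)*(-2 + Y)
413*(k(-2, 5)*(2 - 3)) = 413*((4 - 2*(-2) - 2*5 - 2*5)*(2 - 3)) = 413*((4 + 4 - 10 - 10)*(-1)) = 413*(-12*(-1)) = 413*12 = 4956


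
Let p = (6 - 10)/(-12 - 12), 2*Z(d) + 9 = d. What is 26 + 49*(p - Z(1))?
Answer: 1381/6 ≈ 230.17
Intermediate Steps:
Z(d) = -9/2 + d/2
p = ⅙ (p = -4/(-24) = -4*(-1/24) = ⅙ ≈ 0.16667)
26 + 49*(p - Z(1)) = 26 + 49*(⅙ - (-9/2 + (½)*1)) = 26 + 49*(⅙ - (-9/2 + ½)) = 26 + 49*(⅙ - 1*(-4)) = 26 + 49*(⅙ + 4) = 26 + 49*(25/6) = 26 + 1225/6 = 1381/6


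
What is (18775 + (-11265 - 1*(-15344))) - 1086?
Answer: 21768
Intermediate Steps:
(18775 + (-11265 - 1*(-15344))) - 1086 = (18775 + (-11265 + 15344)) - 1086 = (18775 + 4079) - 1086 = 22854 - 1086 = 21768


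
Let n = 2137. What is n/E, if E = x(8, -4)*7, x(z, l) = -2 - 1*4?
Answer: -2137/42 ≈ -50.881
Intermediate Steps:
x(z, l) = -6 (x(z, l) = -2 - 4 = -6)
E = -42 (E = -6*7 = -42)
n/E = 2137/(-42) = 2137*(-1/42) = -2137/42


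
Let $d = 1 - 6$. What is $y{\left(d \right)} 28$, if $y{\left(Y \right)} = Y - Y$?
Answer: $0$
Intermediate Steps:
$d = -5$
$y{\left(Y \right)} = 0$
$y{\left(d \right)} 28 = 0 \cdot 28 = 0$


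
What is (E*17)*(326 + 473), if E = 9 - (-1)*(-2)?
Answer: 95081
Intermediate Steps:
E = 7 (E = 9 - 1*2 = 9 - 2 = 7)
(E*17)*(326 + 473) = (7*17)*(326 + 473) = 119*799 = 95081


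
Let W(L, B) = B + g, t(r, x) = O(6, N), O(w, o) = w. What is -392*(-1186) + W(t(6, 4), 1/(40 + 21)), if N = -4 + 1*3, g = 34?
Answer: 28361707/61 ≈ 4.6495e+5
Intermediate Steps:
N = -1 (N = -4 + 3 = -1)
t(r, x) = 6
W(L, B) = 34 + B (W(L, B) = B + 34 = 34 + B)
-392*(-1186) + W(t(6, 4), 1/(40 + 21)) = -392*(-1186) + (34 + 1/(40 + 21)) = 464912 + (34 + 1/61) = 464912 + 2075/61 = 28361707/61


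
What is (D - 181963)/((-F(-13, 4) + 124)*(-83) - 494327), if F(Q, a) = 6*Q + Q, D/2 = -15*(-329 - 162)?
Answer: 167233/512172 ≈ 0.32652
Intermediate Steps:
D = 14730 (D = 2*(-15*(-329 - 162)) = 2*(-15*(-491)) = 2*7365 = 14730)
F(Q, a) = 7*Q
(D - 181963)/((-F(-13, 4) + 124)*(-83) - 494327) = (14730 - 181963)/((-7*(-13) + 124)*(-83) - 494327) = -167233/((-1*(-91) + 124)*(-83) - 494327) = -167233/((91 + 124)*(-83) - 494327) = -167233/(215*(-83) - 494327) = -167233/(-17845 - 494327) = -167233/(-512172) = -167233*(-1/512172) = 167233/512172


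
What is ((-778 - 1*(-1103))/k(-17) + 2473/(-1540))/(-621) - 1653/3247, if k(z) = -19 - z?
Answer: -253412813/1035078660 ≈ -0.24482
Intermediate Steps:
((-778 - 1*(-1103))/k(-17) + 2473/(-1540))/(-621) - 1653/3247 = ((-778 - 1*(-1103))/(-19 - 1*(-17)) + 2473/(-1540))/(-621) - 1653/3247 = ((-778 + 1103)/(-19 + 17) + 2473*(-1/1540))*(-1/621) - 1653*1/3247 = (325/(-2) - 2473/1540)*(-1/621) - 1653/3247 = (325*(-½) - 2473/1540)*(-1/621) - 1653/3247 = (-325/2 - 2473/1540)*(-1/621) - 1653/3247 = -252723/1540*(-1/621) - 1653/3247 = 84241/318780 - 1653/3247 = -253412813/1035078660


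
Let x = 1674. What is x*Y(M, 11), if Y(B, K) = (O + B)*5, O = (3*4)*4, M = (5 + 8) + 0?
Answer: 510570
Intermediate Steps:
M = 13 (M = 13 + 0 = 13)
O = 48 (O = 12*4 = 48)
Y(B, K) = 240 + 5*B (Y(B, K) = (48 + B)*5 = 240 + 5*B)
x*Y(M, 11) = 1674*(240 + 5*13) = 1674*(240 + 65) = 1674*305 = 510570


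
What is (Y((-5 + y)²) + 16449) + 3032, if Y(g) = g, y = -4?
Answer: 19562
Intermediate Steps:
(Y((-5 + y)²) + 16449) + 3032 = ((-5 - 4)² + 16449) + 3032 = ((-9)² + 16449) + 3032 = (81 + 16449) + 3032 = 16530 + 3032 = 19562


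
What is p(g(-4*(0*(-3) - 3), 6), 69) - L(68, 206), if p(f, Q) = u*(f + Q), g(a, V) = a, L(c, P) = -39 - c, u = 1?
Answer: 188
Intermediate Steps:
p(f, Q) = Q + f (p(f, Q) = 1*(f + Q) = 1*(Q + f) = Q + f)
p(g(-4*(0*(-3) - 3), 6), 69) - L(68, 206) = (69 - 4*(0*(-3) - 3)) - (-39 - 1*68) = (69 - 4*(0 - 3)) - (-39 - 68) = (69 - 4*(-3)) - 1*(-107) = (69 + 12) + 107 = 81 + 107 = 188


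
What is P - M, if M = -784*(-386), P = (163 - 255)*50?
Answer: -307224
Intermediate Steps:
P = -4600 (P = -92*50 = -4600)
M = 302624
P - M = -4600 - 1*302624 = -4600 - 302624 = -307224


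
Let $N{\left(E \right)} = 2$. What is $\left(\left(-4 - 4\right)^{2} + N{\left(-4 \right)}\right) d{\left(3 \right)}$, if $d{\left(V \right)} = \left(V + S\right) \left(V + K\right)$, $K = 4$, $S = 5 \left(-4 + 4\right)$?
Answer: $1386$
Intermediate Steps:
$S = 0$ ($S = 5 \cdot 0 = 0$)
$d{\left(V \right)} = V \left(4 + V\right)$ ($d{\left(V \right)} = \left(V + 0\right) \left(V + 4\right) = V \left(4 + V\right)$)
$\left(\left(-4 - 4\right)^{2} + N{\left(-4 \right)}\right) d{\left(3 \right)} = \left(\left(-4 - 4\right)^{2} + 2\right) 3 \left(4 + 3\right) = \left(\left(-8\right)^{2} + 2\right) 3 \cdot 7 = \left(64 + 2\right) 21 = 66 \cdot 21 = 1386$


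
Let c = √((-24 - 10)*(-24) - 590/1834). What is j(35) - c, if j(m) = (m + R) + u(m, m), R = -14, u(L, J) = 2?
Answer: 23 - √685894909/917 ≈ -5.5601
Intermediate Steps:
c = √685894909/917 (c = √(-34*(-24) - 590*1/1834) = √(816 - 295/917) = √(747977/917) = √685894909/917 ≈ 28.560)
j(m) = -12 + m (j(m) = (m - 14) + 2 = (-14 + m) + 2 = -12 + m)
j(35) - c = (-12 + 35) - √685894909/917 = 23 - √685894909/917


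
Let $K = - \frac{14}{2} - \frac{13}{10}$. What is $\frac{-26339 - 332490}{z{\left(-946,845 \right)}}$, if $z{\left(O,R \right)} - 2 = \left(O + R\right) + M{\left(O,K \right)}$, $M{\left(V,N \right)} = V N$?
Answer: $- \frac{1794145}{38764} \approx -46.284$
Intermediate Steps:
$K = - \frac{83}{10}$ ($K = \left(-14\right) \frac{1}{2} - \frac{13}{10} = -7 - \frac{13}{10} = - \frac{83}{10} \approx -8.3$)
$M{\left(V,N \right)} = N V$
$z{\left(O,R \right)} = 2 + R - \frac{73 O}{10}$ ($z{\left(O,R \right)} = 2 - \left(- R + \frac{73 O}{10}\right) = 2 + R - \frac{73 O}{10}$)
$\frac{-26339 - 332490}{z{\left(-946,845 \right)}} = \frac{-26339 - 332490}{2 + 845 - - \frac{34529}{5}} = \frac{-26339 - 332490}{2 + 845 + \frac{34529}{5}} = - \frac{358829}{\frac{38764}{5}} = \left(-358829\right) \frac{5}{38764} = - \frac{1794145}{38764}$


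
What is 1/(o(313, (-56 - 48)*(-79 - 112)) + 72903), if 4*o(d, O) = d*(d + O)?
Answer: 4/6607013 ≈ 6.0542e-7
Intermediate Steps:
o(d, O) = d*(O + d)/4 (o(d, O) = (d*(d + O))/4 = (d*(O + d))/4 = d*(O + d)/4)
1/(o(313, (-56 - 48)*(-79 - 112)) + 72903) = 1/((¼)*313*((-56 - 48)*(-79 - 112) + 313) + 72903) = 1/((¼)*313*(-104*(-191) + 313) + 72903) = 1/((¼)*313*(19864 + 313) + 72903) = 1/((¼)*313*20177 + 72903) = 1/(6315401/4 + 72903) = 1/(6607013/4) = 4/6607013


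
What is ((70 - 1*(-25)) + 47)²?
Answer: 20164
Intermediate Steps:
((70 - 1*(-25)) + 47)² = ((70 + 25) + 47)² = (95 + 47)² = 142² = 20164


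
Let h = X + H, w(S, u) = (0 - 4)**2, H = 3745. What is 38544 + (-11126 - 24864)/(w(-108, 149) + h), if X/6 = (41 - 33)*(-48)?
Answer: 56122618/1457 ≈ 38519.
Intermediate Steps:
X = -2304 (X = 6*((41 - 33)*(-48)) = 6*(8*(-48)) = 6*(-384) = -2304)
w(S, u) = 16 (w(S, u) = (-4)**2 = 16)
h = 1441 (h = -2304 + 3745 = 1441)
38544 + (-11126 - 24864)/(w(-108, 149) + h) = 38544 + (-11126 - 24864)/(16 + 1441) = 38544 - 35990/1457 = 56122618/1457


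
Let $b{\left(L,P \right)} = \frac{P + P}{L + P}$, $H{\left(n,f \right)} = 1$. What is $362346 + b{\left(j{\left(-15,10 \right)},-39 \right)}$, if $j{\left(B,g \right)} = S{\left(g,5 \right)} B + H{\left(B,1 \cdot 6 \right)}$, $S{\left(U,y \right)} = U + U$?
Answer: $\frac{4710501}{13} \approx 3.6235 \cdot 10^{5}$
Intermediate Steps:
$S{\left(U,y \right)} = 2 U$
$j{\left(B,g \right)} = 1 + 2 B g$ ($j{\left(B,g \right)} = 2 g B + 1 = 2 B g + 1 = 1 + 2 B g$)
$b{\left(L,P \right)} = \frac{2 P}{L + P}$
$362346 + b{\left(j{\left(-15,10 \right)},-39 \right)} = 362346 + 2 \left(-39\right) \frac{1}{\left(1 + 2 \left(-15\right) 10\right) - 39} = 362346 + 2 \left(-39\right) \frac{1}{\left(1 - 300\right) - 39} = 362346 + 2 \left(-39\right) \frac{1}{-299 - 39} = 362346 + 2 \left(-39\right) \frac{1}{-338} = 362346 + 2 \left(-39\right) \left(- \frac{1}{338}\right) = 362346 + \frac{3}{13} = \frac{4710501}{13}$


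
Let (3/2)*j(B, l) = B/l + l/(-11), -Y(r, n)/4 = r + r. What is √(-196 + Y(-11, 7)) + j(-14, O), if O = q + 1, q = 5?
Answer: -190/99 + 6*I*√3 ≈ -1.9192 + 10.392*I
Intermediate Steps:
Y(r, n) = -8*r (Y(r, n) = -4*(r + r) = -8*r)
O = 6 (O = 5 + 1 = 6)
j(B, l) = -2*l/33 + 2*B/(3*l) (j(B, l) = 2*(B/l + l/(-11))/3 = 2*(B/l + l*(-1/11))/3 = 2*(B/l - l/11)/3 = 2*(-l/11 + B/l)/3 = -2*l/33 + 2*B/(3*l))
√(-196 + Y(-11, 7)) + j(-14, O) = √(-196 - 8*(-11)) + (2/33)*(-1*6² + 11*(-14))/6 = √(-196 + 88) + (2/33)*(⅙)*(-1*36 - 154) = √(-108) + (2/33)*(⅙)*(-36 - 154) = 6*I*√3 + (2/33)*(⅙)*(-190) = 6*I*√3 - 190/99 = -190/99 + 6*I*√3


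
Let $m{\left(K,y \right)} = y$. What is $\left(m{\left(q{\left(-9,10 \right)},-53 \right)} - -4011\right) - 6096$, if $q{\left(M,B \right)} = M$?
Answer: $-2138$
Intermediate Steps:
$\left(m{\left(q{\left(-9,10 \right)},-53 \right)} - -4011\right) - 6096 = \left(-53 - -4011\right) - 6096 = \left(-53 + 4011\right) - 6096 = 3958 - 6096 = -2138$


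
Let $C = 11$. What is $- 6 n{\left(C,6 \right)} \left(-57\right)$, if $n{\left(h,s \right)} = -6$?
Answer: $-2052$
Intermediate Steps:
$- 6 n{\left(C,6 \right)} \left(-57\right) = \left(-6\right) \left(-6\right) \left(-57\right) = 36 \left(-57\right) = -2052$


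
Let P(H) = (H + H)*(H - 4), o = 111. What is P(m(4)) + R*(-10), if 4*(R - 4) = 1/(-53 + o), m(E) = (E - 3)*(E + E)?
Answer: 2779/116 ≈ 23.957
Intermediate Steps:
m(E) = 2*E*(-3 + E) (m(E) = (-3 + E)*(2*E) = 2*E*(-3 + E))
P(H) = 2*H*(-4 + H) (P(H) = (2*H)*(-4 + H) = 2*H*(-4 + H))
R = 929/232 (R = 4 + 1/(4*(-53 + 111)) = 4 + (¼)/58 = 4 + (¼)*(1/58) = 4 + 1/232 = 929/232 ≈ 4.0043)
P(m(4)) + R*(-10) = 2*(2*4*(-3 + 4))*(-4 + 2*4*(-3 + 4)) + (929/232)*(-10) = 2*(2*4*1)*(-4 + 2*4*1) - 4645/116 = 2*8*(-4 + 8) - 4645/116 = 2*8*4 - 4645/116 = 64 - 4645/116 = 2779/116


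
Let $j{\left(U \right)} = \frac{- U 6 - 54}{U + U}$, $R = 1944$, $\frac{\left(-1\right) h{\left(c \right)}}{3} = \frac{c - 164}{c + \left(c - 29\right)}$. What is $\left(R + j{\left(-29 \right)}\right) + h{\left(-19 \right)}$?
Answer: $\frac{3757251}{1943} \approx 1933.7$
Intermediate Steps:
$h{\left(c \right)} = - \frac{3 \left(-164 + c\right)}{-29 + 2 c}$ ($h{\left(c \right)} = - 3 \frac{c - 164}{c + \left(c - 29\right)} = - 3 \frac{-164 + c}{c + \left(-29 + c\right)} = - 3 \frac{-164 + c}{-29 + 2 c} = - \frac{3 \left(-164 + c\right)}{-29 + 2 c}$)
$j{\left(U \right)} = \frac{-54 - 6 U}{2 U}$ ($j{\left(U \right)} = \frac{- 6 U - 54}{2 U} = \left(-54 - 6 U\right) \frac{1}{2 U} = \frac{-54 - 6 U}{2 U}$)
$\left(R + j{\left(-29 \right)}\right) + h{\left(-19 \right)} = \left(1944 - \left(3 + \frac{27}{-29}\right)\right) + \frac{3 \left(164 - -19\right)}{-29 + 2 \left(-19\right)} = \left(1944 - \frac{60}{29}\right) + \frac{3 \left(164 + 19\right)}{-29 - 38} = \left(1944 + \left(-3 + \frac{27}{29}\right)\right) + 3 \frac{1}{-67} \cdot 183 = \left(1944 - \frac{60}{29}\right) + 3 \left(- \frac{1}{67}\right) 183 = \frac{56316}{29} - \frac{549}{67} = \frac{3757251}{1943}$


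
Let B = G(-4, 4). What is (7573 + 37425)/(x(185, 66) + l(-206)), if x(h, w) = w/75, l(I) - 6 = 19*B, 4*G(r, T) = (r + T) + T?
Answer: 1124950/647 ≈ 1738.7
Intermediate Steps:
G(r, T) = T/2 + r/4 (G(r, T) = ((r + T) + T)/4 = ((T + r) + T)/4 = (r + 2*T)/4 = T/2 + r/4)
B = 1 (B = (1/2)*4 + (1/4)*(-4) = 2 - 1 = 1)
l(I) = 25 (l(I) = 6 + 19*1 = 6 + 19 = 25)
x(h, w) = w/75 (x(h, w) = w*(1/75) = w/75)
(7573 + 37425)/(x(185, 66) + l(-206)) = (7573 + 37425)/((1/75)*66 + 25) = 44998/(22/25 + 25) = 44998/(647/25) = 44998*(25/647) = 1124950/647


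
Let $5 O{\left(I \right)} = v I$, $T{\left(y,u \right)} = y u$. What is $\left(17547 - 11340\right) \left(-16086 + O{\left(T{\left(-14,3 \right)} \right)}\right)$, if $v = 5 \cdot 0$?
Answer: $-99845802$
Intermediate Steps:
$v = 0$
$T{\left(y,u \right)} = u y$
$O{\left(I \right)} = 0$ ($O{\left(I \right)} = \frac{0 I}{5} = \frac{1}{5} \cdot 0 = 0$)
$\left(17547 - 11340\right) \left(-16086 + O{\left(T{\left(-14,3 \right)} \right)}\right) = \left(17547 - 11340\right) \left(-16086 + 0\right) = 6207 \left(-16086\right) = -99845802$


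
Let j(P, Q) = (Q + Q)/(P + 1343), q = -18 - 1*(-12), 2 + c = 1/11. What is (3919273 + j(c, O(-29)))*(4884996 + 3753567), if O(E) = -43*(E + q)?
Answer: 249728539492790289/7376 ≈ 3.3857e+13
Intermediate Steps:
c = -21/11 (c = -2 + 1/11 = -21/11 ≈ -1.9091)
q = -6 (q = -18 + 12 = -6)
O(E) = 258 - 43*E (O(E) = -43*(E - 6) = -43*(-6 + E) = 258 - 43*E)
j(P, Q) = 2*Q/(1343 + P) (j(P, Q) = (2*Q)/(1343 + P) = 2*Q/(1343 + P))
(3919273 + j(c, O(-29)))*(4884996 + 3753567) = (3919273 + 2*(258 - 43*(-29))/(1343 - 21/11))*(4884996 + 3753567) = (3919273 + 2*(258 + 1247)/(14752/11))*8638563 = (3919273 + 2*1505*(11/14752))*8638563 = (3919273 + 16555/7376)*8638563 = (28908574203/7376)*8638563 = 249728539492790289/7376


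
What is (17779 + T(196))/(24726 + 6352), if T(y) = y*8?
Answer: 19347/31078 ≈ 0.62253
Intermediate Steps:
T(y) = 8*y
(17779 + T(196))/(24726 + 6352) = (17779 + 8*196)/(24726 + 6352) = (17779 + 1568)/31078 = 19347*(1/31078) = 19347/31078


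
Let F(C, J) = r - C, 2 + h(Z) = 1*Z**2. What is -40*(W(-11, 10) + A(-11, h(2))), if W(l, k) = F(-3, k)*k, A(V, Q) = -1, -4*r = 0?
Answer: -1160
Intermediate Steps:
r = 0 (r = -1/4*0 = 0)
h(Z) = -2 + Z**2 (h(Z) = -2 + 1*Z**2 = -2 + Z**2)
F(C, J) = -C (F(C, J) = 0 - C = -C)
W(l, k) = 3*k (W(l, k) = (-1*(-3))*k = 3*k)
-40*(W(-11, 10) + A(-11, h(2))) = -40*(3*10 - 1) = -40*(30 - 1) = -40*29 = -1160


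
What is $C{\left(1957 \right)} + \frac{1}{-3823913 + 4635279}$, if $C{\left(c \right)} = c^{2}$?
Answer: $\frac{3107409263735}{811366} \approx 3.8298 \cdot 10^{6}$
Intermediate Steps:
$C{\left(1957 \right)} + \frac{1}{-3823913 + 4635279} = 1957^{2} + \frac{1}{-3823913 + 4635279} = 3829849 + \frac{1}{811366} = \frac{3107409263735}{811366}$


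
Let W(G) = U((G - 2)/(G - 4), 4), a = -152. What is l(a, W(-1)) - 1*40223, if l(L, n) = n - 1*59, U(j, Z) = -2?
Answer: -40284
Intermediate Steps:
W(G) = -2
l(L, n) = -59 + n (l(L, n) = n - 59 = -59 + n)
l(a, W(-1)) - 1*40223 = (-59 - 2) - 1*40223 = -61 - 40223 = -40284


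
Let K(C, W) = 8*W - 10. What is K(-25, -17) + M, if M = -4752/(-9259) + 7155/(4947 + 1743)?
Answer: -596373109/4129514 ≈ -144.42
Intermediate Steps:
K(C, W) = -10 + 8*W
M = 6535935/4129514 (M = -4752*(-1/9259) + 7155/6690 = 4752/9259 + 7155*(1/6690) = 4752/9259 + 477/446 = 6535935/4129514 ≈ 1.5827)
K(-25, -17) + M = (-10 + 8*(-17)) + 6535935/4129514 = (-10 - 136) + 6535935/4129514 = -146 + 6535935/4129514 = -596373109/4129514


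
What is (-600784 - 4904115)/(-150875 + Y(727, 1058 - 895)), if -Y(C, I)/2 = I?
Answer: 5504899/151201 ≈ 36.408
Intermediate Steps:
Y(C, I) = -2*I
(-600784 - 4904115)/(-150875 + Y(727, 1058 - 895)) = (-600784 - 4904115)/(-150875 - 2*(1058 - 895)) = -5504899/(-150875 - 2*163) = -5504899/(-150875 - 326) = -5504899/(-151201) = -5504899*(-1/151201) = 5504899/151201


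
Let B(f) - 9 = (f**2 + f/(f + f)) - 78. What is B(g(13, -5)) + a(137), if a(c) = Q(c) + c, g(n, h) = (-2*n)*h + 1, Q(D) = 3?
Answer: 34465/2 ≈ 17233.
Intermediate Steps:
g(n, h) = 1 - 2*h*n (g(n, h) = -2*h*n + 1 = 1 - 2*h*n)
B(f) = -137/2 + f**2 (B(f) = 9 + ((f**2 + f/(f + f)) - 78) = 9 + ((f**2 + f/((2*f))) - 78) = 9 + ((f**2 + (1/(2*f))*f) - 78) = 9 + ((f**2 + 1/2) - 78) = 9 + ((1/2 + f**2) - 78) = 9 + (-155/2 + f**2) = -137/2 + f**2)
a(c) = 3 + c
B(g(13, -5)) + a(137) = (-137/2 + (1 - 2*(-5)*13)**2) + (3 + 137) = (-137/2 + (1 + 130)**2) + 140 = (-137/2 + 131**2) + 140 = (-137/2 + 17161) + 140 = 34185/2 + 140 = 34465/2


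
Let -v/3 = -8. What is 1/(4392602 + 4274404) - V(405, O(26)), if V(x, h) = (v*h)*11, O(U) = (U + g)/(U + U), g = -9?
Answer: -9724380719/112671078 ≈ -86.308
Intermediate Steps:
v = 24 (v = -3*(-8) = 24)
O(U) = (-9 + U)/(2*U) (O(U) = (U - 9)/(U + U) = (-9 + U)/((2*U)) = (-9 + U)*(1/(2*U)) = (-9 + U)/(2*U))
V(x, h) = 264*h (V(x, h) = (24*h)*11 = 264*h)
1/(4392602 + 4274404) - V(405, O(26)) = 1/(4392602 + 4274404) - 264*(½)*(-9 + 26)/26 = 1/8667006 - 264*(½)*(1/26)*17 = 1/8667006 - 264*17/52 = 1/8667006 - 1*1122/13 = 1/8667006 - 1122/13 = -9724380719/112671078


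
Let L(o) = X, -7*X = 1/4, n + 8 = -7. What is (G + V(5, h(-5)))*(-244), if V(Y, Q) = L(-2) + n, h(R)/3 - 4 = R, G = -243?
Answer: 440725/7 ≈ 62961.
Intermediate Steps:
n = -15 (n = -8 - 7 = -15)
X = -1/28 (X = -⅐/4 = -⅐*¼ = -1/28 ≈ -0.035714)
L(o) = -1/28
h(R) = 12 + 3*R
V(Y, Q) = -421/28 (V(Y, Q) = -1/28 - 15 = -421/28)
(G + V(5, h(-5)))*(-244) = (-243 - 421/28)*(-244) = -7225/28*(-244) = 440725/7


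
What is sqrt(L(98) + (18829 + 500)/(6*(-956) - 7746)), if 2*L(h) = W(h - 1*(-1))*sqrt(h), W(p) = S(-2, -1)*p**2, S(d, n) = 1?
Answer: sqrt(-28954842 + 692794720926*sqrt(2))/4494 ≈ 220.25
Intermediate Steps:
W(p) = p**2 (W(p) = 1*p**2 = p**2)
L(h) = sqrt(h)*(1 + h)**2/2 (L(h) = ((h - 1*(-1))**2*sqrt(h))/2 = ((h + 1)**2*sqrt(h))/2 = ((1 + h)**2*sqrt(h))/2 = (sqrt(h)*(1 + h)**2)/2 = sqrt(h)*(1 + h)**2/2)
sqrt(L(98) + (18829 + 500)/(6*(-956) - 7746)) = sqrt(sqrt(98)*(1 + 98)**2/2 + (18829 + 500)/(6*(-956) - 7746)) = sqrt((1/2)*(7*sqrt(2))*99**2 + 19329/(-5736 - 7746)) = sqrt((1/2)*(7*sqrt(2))*9801 + 19329/(-13482)) = sqrt(68607*sqrt(2)/2 + 19329*(-1/13482)) = sqrt(68607*sqrt(2)/2 - 6443/4494) = sqrt(-6443/4494 + 68607*sqrt(2)/2)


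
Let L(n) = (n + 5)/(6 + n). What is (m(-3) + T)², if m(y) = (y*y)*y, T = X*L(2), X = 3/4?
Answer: 710649/1024 ≈ 693.99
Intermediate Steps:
X = ¾ (X = 3*(¼) = ¾ ≈ 0.75000)
L(n) = (5 + n)/(6 + n)
T = 21/32 (T = 3*((5 + 2)/(6 + 2))/4 = 3*(7/8)/4 = 3*((⅛)*7)/4 = (¾)*(7/8) = 21/32 ≈ 0.65625)
m(y) = y³ (m(y) = y²*y = y³)
(m(-3) + T)² = ((-3)³ + 21/32)² = (-27 + 21/32)² = (-843/32)² = 710649/1024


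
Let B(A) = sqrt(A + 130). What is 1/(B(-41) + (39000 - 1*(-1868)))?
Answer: 40868/1670193335 - sqrt(89)/1670193335 ≈ 2.4463e-5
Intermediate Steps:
B(A) = sqrt(130 + A)
1/(B(-41) + (39000 - 1*(-1868))) = 1/(sqrt(130 - 41) + (39000 - 1*(-1868))) = 1/(sqrt(89) + (39000 + 1868)) = 1/(sqrt(89) + 40868) = 1/(40868 + sqrt(89))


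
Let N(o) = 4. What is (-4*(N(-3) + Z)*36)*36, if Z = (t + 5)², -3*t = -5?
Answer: -251136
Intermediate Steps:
t = 5/3 (t = -⅓*(-5) = 5/3 ≈ 1.6667)
Z = 400/9 (Z = (5/3 + 5)² = (20/3)² = 400/9 ≈ 44.444)
(-4*(N(-3) + Z)*36)*36 = (-4*(4 + 400/9)*36)*36 = (-4*436/9*36)*36 = -1744/9*36*36 = -6976*36 = -251136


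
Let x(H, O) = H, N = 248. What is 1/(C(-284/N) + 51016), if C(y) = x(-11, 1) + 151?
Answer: 1/51156 ≈ 1.9548e-5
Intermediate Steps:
C(y) = 140 (C(y) = -11 + 151 = 140)
1/(C(-284/N) + 51016) = 1/(140 + 51016) = 1/51156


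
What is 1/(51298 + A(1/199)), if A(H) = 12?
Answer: 1/51310 ≈ 1.9489e-5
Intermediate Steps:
1/(51298 + A(1/199)) = 1/(51298 + 12) = 1/51310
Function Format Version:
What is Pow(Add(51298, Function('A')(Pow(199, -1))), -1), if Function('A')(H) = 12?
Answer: Rational(1, 51310) ≈ 1.9489e-5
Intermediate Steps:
Pow(Add(51298, Function('A')(Pow(199, -1))), -1) = Pow(Add(51298, 12), -1) = Pow(51310, -1) = Rational(1, 51310)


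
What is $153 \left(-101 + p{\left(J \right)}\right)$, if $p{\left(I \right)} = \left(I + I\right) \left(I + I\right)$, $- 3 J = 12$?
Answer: $-5661$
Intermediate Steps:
$J = -4$ ($J = \left(- \frac{1}{3}\right) 12 = -4$)
$p{\left(I \right)} = 4 I^{2}$ ($p{\left(I \right)} = 2 I 2 I = 4 I^{2}$)
$153 \left(-101 + p{\left(J \right)}\right) = 153 \left(-101 + 4 \left(-4\right)^{2}\right) = 153 \left(-101 + 4 \cdot 16\right) = 153 \left(-101 + 64\right) = 153 \left(-37\right) = -5661$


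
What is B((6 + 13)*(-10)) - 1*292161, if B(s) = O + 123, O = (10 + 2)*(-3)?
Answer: -292074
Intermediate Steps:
O = -36 (O = 12*(-3) = -36)
B(s) = 87 (B(s) = -36 + 123 = 87)
B((6 + 13)*(-10)) - 1*292161 = 87 - 1*292161 = 87 - 292161 = -292074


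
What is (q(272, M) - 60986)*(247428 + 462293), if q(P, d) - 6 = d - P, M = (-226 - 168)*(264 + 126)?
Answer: -152527559552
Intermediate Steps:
M = -153660 (M = -394*390 = -153660)
q(P, d) = 6 + d - P (q(P, d) = 6 + (d - P) = 6 + d - P)
(q(272, M) - 60986)*(247428 + 462293) = ((6 - 153660 - 1*272) - 60986)*(247428 + 462293) = ((6 - 153660 - 272) - 60986)*709721 = (-153926 - 60986)*709721 = -214912*709721 = -152527559552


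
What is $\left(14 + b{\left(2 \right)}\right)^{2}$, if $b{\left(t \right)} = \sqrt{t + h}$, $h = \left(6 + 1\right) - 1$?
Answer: $204 + 56 \sqrt{2} \approx 283.2$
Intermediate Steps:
$h = 6$ ($h = 7 - 1 = 6$)
$b{\left(t \right)} = \sqrt{6 + t}$ ($b{\left(t \right)} = \sqrt{t + 6} = \sqrt{6 + t}$)
$\left(14 + b{\left(2 \right)}\right)^{2} = \left(14 + \sqrt{6 + 2}\right)^{2} = \left(14 + \sqrt{8}\right)^{2} = \left(14 + 2 \sqrt{2}\right)^{2}$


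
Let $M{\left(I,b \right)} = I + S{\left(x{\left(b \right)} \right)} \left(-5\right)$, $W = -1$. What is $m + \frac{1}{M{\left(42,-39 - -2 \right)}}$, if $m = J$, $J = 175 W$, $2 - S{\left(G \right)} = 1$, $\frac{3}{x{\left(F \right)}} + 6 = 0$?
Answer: $- \frac{6474}{37} \approx -174.97$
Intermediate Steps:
$x{\left(F \right)} = - \frac{1}{2}$ ($x{\left(F \right)} = \frac{3}{-6 + 0} = \frac{3}{-6} = 3 \left(- \frac{1}{6}\right) = - \frac{1}{2}$)
$S{\left(G \right)} = 1$ ($S{\left(G \right)} = 2 - 1 = 1$)
$M{\left(I,b \right)} = -5 + I$ ($M{\left(I,b \right)} = I + 1 \left(-5\right) = I - 5 = -5 + I$)
$J = -175$ ($J = 175 \left(-1\right) = -175$)
$m = -175$
$m + \frac{1}{M{\left(42,-39 - -2 \right)}} = -175 + \frac{1}{-5 + 42} = -175 + \frac{1}{37} = - \frac{6474}{37}$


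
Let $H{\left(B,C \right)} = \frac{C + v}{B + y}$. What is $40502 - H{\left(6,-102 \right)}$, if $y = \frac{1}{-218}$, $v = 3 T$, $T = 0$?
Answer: $\frac{52958350}{1307} \approx 40519.0$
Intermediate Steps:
$v = 0$ ($v = 3 \cdot 0 = 0$)
$y = - \frac{1}{218} \approx -0.0045872$
$H{\left(B,C \right)} = \frac{C}{- \frac{1}{218} + B}$ ($H{\left(B,C \right)} = \frac{C + 0}{B - \frac{1}{218}} = \frac{C}{- \frac{1}{218} + B}$)
$40502 - H{\left(6,-102 \right)} = 40502 - 218 \left(-102\right) \frac{1}{-1 + 218 \cdot 6} = 40502 - 218 \left(-102\right) \frac{1}{-1 + 1308} = 40502 - 218 \left(-102\right) \frac{1}{1307} = 40502 - - \frac{22236}{1307} = 40502 + \frac{22236}{1307} = \frac{52958350}{1307}$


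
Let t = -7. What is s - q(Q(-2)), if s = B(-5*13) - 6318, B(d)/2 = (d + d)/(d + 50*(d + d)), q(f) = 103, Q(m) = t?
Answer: -648517/101 ≈ -6421.0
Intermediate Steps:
Q(m) = -7
B(d) = 4/101 (B(d) = 2*((d + d)/(d + 50*(d + d))) = 2*((2*d)/(d + 50*(2*d))) = 2*((2*d)/(d + 100*d)) = 2*((2*d)/((101*d))) = 2*((2*d)*(1/(101*d))) = 2*(2/101) = 4/101)
s = -638114/101 (s = 4/101 - 6318 = -638114/101 ≈ -6318.0)
s - q(Q(-2)) = -638114/101 - 1*103 = -638114/101 - 103 = -648517/101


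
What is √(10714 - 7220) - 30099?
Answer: -30099 + √3494 ≈ -30040.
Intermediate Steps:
√(10714 - 7220) - 30099 = √3494 - 30099 = -30099 + √3494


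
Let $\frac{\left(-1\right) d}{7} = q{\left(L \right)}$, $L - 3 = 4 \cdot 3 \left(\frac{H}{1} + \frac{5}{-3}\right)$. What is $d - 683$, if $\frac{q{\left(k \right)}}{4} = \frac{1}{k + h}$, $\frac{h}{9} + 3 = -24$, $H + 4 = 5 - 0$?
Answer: $- \frac{42339}{62} \approx -682.89$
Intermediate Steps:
$H = 1$ ($H = -4 + \left(5 - 0\right) = -4 + \left(5 + 0\right) = -4 + 5 = 1$)
$h = -243$ ($h = -27 + 9 \left(-24\right) = -27 - 216 = -243$)
$L = -5$ ($L = 3 + 4 \cdot 3 \left(1 \cdot 1^{-1} + \frac{5}{-3}\right) = 3 + 4 \cdot 3 \left(1 \cdot 1 + 5 \left(- \frac{1}{3}\right)\right) = 3 + 4 \cdot 3 \left(1 - \frac{5}{3}\right) = 3 + 4 \cdot 3 \left(- \frac{2}{3}\right) = 3 + 4 \left(-2\right) = 3 - 8 = -5$)
$q{\left(k \right)} = \frac{4}{-243 + k}$ ($q{\left(k \right)} = \frac{4}{k - 243} = \frac{4}{-243 + k}$)
$d = \frac{7}{62}$ ($d = - 7 \frac{4}{-243 - 5} = - 7 \frac{4}{-248} = - 7 \cdot 4 \left(- \frac{1}{248}\right) = \left(-7\right) \left(- \frac{1}{62}\right) = \frac{7}{62} \approx 0.1129$)
$d - 683 = \frac{7}{62} - 683 = - \frac{42339}{62}$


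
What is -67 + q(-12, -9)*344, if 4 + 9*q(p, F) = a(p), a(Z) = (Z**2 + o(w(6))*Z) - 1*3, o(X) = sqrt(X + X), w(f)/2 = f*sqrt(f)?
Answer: 46525/9 - 2752*6**(3/4)/3 ≈ 1652.7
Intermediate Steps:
w(f) = 2*f**(3/2) (w(f) = 2*(f*sqrt(f)) = 2*f**(3/2))
o(X) = sqrt(2)*sqrt(X) (o(X) = sqrt(2*X) = sqrt(2)*sqrt(X))
a(Z) = -3 + Z**2 + 2*Z*6**(3/4) (a(Z) = (Z**2 + (sqrt(2)*sqrt(2*6**(3/2)))*Z) - 1*3 = (Z**2 + (sqrt(2)*sqrt(2*(6*sqrt(6))))*Z) - 3 = (Z**2 + (sqrt(2)*sqrt(12*sqrt(6)))*Z) - 3 = (Z**2 + (sqrt(2)*(2*2**(1/4)*3**(3/4)))*Z) - 3 = (Z**2 + (2*6**(3/4))*Z) - 3 = (Z**2 + 2*Z*6**(3/4)) - 3 = -3 + Z**2 + 2*Z*6**(3/4))
q(p, F) = -7/9 + p**2/9 + 2*p*6**(3/4)/9 (q(p, F) = -4/9 + (-3 + p**2 + 2*p*6**(3/4))/9 = -4/9 + (-1/3 + p**2/9 + 2*p*6**(3/4)/9) = -7/9 + p**2/9 + 2*p*6**(3/4)/9)
-67 + q(-12, -9)*344 = -67 + (-7/9 + (1/9)*(-12)**2 + (2/9)*(-12)*6**(3/4))*344 = -67 + (-7/9 + (1/9)*144 - 8*6**(3/4)/3)*344 = -67 + (-7/9 + 16 - 8*6**(3/4)/3)*344 = -67 + (137/9 - 8*6**(3/4)/3)*344 = -67 + (47128/9 - 2752*6**(3/4)/3) = 46525/9 - 2752*6**(3/4)/3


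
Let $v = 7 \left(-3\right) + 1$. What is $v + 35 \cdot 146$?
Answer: $5090$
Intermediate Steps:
$v = -20$ ($v = -21 + 1 = -20$)
$v + 35 \cdot 146 = -20 + 35 \cdot 146 = -20 + 5110 = 5090$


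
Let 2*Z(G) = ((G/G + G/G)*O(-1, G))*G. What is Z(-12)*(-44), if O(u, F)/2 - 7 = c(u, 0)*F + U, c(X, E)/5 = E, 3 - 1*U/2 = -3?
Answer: 20064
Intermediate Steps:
U = 12 (U = 6 - 2*(-3) = 6 + 6 = 12)
c(X, E) = 5*E
O(u, F) = 38 (O(u, F) = 14 + 2*((5*0)*F + 12) = 14 + 2*(0*F + 12) = 14 + 2*(0 + 12) = 14 + 2*12 = 14 + 24 = 38)
Z(G) = 38*G (Z(G) = (((G/G + G/G)*38)*G)/2 = (((1 + 1)*38)*G)/2 = ((2*38)*G)/2 = (76*G)/2 = 38*G)
Z(-12)*(-44) = (38*(-12))*(-44) = -456*(-44) = 20064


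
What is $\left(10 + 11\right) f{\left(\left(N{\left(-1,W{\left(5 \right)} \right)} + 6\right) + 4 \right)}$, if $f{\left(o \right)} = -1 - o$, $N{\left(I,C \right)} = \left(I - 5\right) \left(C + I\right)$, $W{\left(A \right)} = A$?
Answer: $273$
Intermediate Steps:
$N{\left(I,C \right)} = \left(-5 + I\right) \left(C + I\right)$
$\left(10 + 11\right) f{\left(\left(N{\left(-1,W{\left(5 \right)} \right)} + 6\right) + 4 \right)} = \left(10 + 11\right) \left(-1 - \left(\left(\left(\left(-1\right)^{2} - 25 - -5 + 5 \left(-1\right)\right) + 6\right) + 4\right)\right) = 21 \left(-1 - \left(\left(\left(1 - 25 + 5 - 5\right) + 6\right) + 4\right)\right) = 21 \left(-1 - \left(\left(-24 + 6\right) + 4\right)\right) = 21 \left(-1 - \left(-18 + 4\right)\right) = 21 \left(-1 - -14\right) = 21 \left(-1 + 14\right) = 21 \cdot 13 = 273$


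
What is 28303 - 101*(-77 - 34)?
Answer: 39514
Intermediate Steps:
28303 - 101*(-77 - 34) = 28303 - 101*(-111) = 28303 + 11211 = 39514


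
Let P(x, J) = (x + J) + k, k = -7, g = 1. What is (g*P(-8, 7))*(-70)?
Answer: 560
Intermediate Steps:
P(x, J) = -7 + J + x (P(x, J) = (x + J) - 7 = (J + x) - 7 = -7 + J + x)
(g*P(-8, 7))*(-70) = (1*(-7 + 7 - 8))*(-70) = (1*(-8))*(-70) = -8*(-70) = 560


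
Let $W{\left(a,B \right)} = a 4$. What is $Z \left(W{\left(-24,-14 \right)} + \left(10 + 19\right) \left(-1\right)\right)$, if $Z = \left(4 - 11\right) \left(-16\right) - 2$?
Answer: $-13750$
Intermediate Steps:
$Z = 110$ ($Z = \left(4 - 11\right) \left(-16\right) - 2 = \left(-7\right) \left(-16\right) - 2 = 112 - 2 = 110$)
$W{\left(a,B \right)} = 4 a$
$Z \left(W{\left(-24,-14 \right)} + \left(10 + 19\right) \left(-1\right)\right) = 110 \left(4 \left(-24\right) + \left(10 + 19\right) \left(-1\right)\right) = 110 \left(-96 + 29 \left(-1\right)\right) = 110 \left(-96 - 29\right) = 110 \left(-125\right) = -13750$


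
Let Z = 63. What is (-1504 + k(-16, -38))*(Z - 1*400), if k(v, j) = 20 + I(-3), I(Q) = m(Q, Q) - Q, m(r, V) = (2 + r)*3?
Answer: 500108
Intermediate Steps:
m(r, V) = 6 + 3*r
I(Q) = 6 + 2*Q (I(Q) = (6 + 3*Q) - Q = 6 + 2*Q)
k(v, j) = 20 (k(v, j) = 20 + (6 + 2*(-3)) = 20 + (6 - 6) = 20 + 0 = 20)
(-1504 + k(-16, -38))*(Z - 1*400) = (-1504 + 20)*(63 - 1*400) = -1484*(63 - 400) = -1484*(-337) = 500108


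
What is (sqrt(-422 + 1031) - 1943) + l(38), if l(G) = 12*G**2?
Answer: 15385 + sqrt(609) ≈ 15410.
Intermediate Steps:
(sqrt(-422 + 1031) - 1943) + l(38) = (sqrt(-422 + 1031) - 1943) + 12*38**2 = (sqrt(609) - 1943) + 12*1444 = (-1943 + sqrt(609)) + 17328 = 15385 + sqrt(609)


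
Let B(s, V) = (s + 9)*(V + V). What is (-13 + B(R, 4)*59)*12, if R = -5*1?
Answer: 22500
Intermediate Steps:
R = -5
B(s, V) = 2*V*(9 + s) (B(s, V) = (9 + s)*(2*V) = 2*V*(9 + s))
(-13 + B(R, 4)*59)*12 = (-13 + (2*4*(9 - 5))*59)*12 = (-13 + (2*4*4)*59)*12 = (-13 + 32*59)*12 = (-13 + 1888)*12 = 1875*12 = 22500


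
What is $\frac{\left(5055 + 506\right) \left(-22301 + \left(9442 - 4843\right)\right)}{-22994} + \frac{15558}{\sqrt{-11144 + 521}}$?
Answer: $\frac{49220411}{11497} - \frac{5186 i \sqrt{10623}}{3541} \approx 4281.2 - 150.95 i$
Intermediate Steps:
$\frac{\left(5055 + 506\right) \left(-22301 + \left(9442 - 4843\right)\right)}{-22994} + \frac{15558}{\sqrt{-11144 + 521}} = 5561 \left(-22301 + \left(9442 - 4843\right)\right) \left(- \frac{1}{22994}\right) + \frac{15558}{\sqrt{-10623}} = 5561 \left(-22301 + 4599\right) \left(- \frac{1}{22994}\right) + \frac{15558}{i \sqrt{10623}} = 5561 \left(-17702\right) \left(- \frac{1}{22994}\right) + 15558 \left(- \frac{i \sqrt{10623}}{10623}\right) = \left(-98440822\right) \left(- \frac{1}{22994}\right) - \frac{5186 i \sqrt{10623}}{3541} = \frac{49220411}{11497} - \frac{5186 i \sqrt{10623}}{3541}$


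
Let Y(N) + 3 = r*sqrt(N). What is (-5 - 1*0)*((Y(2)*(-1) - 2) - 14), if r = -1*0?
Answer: 65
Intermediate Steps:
r = 0
Y(N) = -3 (Y(N) = -3 + 0*sqrt(N) = -3 + 0 = -3)
(-5 - 1*0)*((Y(2)*(-1) - 2) - 14) = (-5 - 1*0)*((-3*(-1) - 2) - 14) = (-5 + 0)*((3 - 2) - 14) = -5*(1 - 14) = -5*(-13) = 65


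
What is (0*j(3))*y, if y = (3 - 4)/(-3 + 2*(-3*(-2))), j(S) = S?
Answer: 0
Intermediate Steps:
y = -⅑ (y = -1/(-3 + 2*6) = -1/(-3 + 12) = -1/9 = -1*⅑ = -⅑ ≈ -0.11111)
(0*j(3))*y = (0*3)*(-⅑) = 0*(-⅑) = 0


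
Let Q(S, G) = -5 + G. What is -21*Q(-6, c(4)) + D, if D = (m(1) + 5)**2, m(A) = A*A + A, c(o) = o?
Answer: 70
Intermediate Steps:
m(A) = A + A**2 (m(A) = A**2 + A = A + A**2)
D = 49 (D = (1*(1 + 1) + 5)**2 = (1*2 + 5)**2 = (2 + 5)**2 = 7**2 = 49)
-21*Q(-6, c(4)) + D = -21*(-5 + 4) + 49 = -21*(-1) + 49 = 21 + 49 = 70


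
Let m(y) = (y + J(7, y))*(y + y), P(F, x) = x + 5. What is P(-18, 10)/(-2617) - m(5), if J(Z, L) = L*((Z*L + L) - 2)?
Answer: -5103165/2617 ≈ -1950.0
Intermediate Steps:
P(F, x) = 5 + x
J(Z, L) = L*(-2 + L + L*Z) (J(Z, L) = L*((L*Z + L) - 2) = L*((L + L*Z) - 2) = L*(-2 + L + L*Z))
m(y) = 2*y*(y + y*(-2 + 8*y)) (m(y) = (y + y*(-2 + y + y*7))*(y + y) = (y + y*(-2 + y + 7*y))*(2*y) = (y + y*(-2 + 8*y))*(2*y) = 2*y*(y + y*(-2 + 8*y)))
P(-18, 10)/(-2617) - m(5) = (5 + 10)/(-2617) - 5**2*(-2 + 16*5) = 15*(-1/2617) - 25*(-2 + 80) = -15/2617 - 25*78 = -15/2617 - 1*1950 = -15/2617 - 1950 = -5103165/2617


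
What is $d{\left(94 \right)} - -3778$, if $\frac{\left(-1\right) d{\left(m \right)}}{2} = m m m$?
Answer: $-1657390$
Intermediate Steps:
$d{\left(m \right)} = - 2 m^{3}$ ($d{\left(m \right)} = - 2 m m m = - 2 m^{2} m = - 2 m^{3}$)
$d{\left(94 \right)} - -3778 = - 2 \cdot 94^{3} - -3778 = \left(-2\right) 830584 + 3778 = -1661168 + 3778 = -1657390$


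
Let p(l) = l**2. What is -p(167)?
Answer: -27889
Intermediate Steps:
-p(167) = -1*167**2 = -1*27889 = -27889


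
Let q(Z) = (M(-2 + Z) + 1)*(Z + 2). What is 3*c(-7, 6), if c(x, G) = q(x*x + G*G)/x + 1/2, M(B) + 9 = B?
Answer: -39129/14 ≈ -2794.9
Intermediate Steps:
M(B) = -9 + B
q(Z) = (-10 + Z)*(2 + Z) (q(Z) = ((-9 + (-2 + Z)) + 1)*(Z + 2) = ((-11 + Z) + 1)*(2 + Z) = (-10 + Z)*(2 + Z))
c(x, G) = ½ + (-20 + (G² + x²)² - 8*G² - 8*x²)/x (c(x, G) = (-20 + (x*x + G*G)² - 8*(x*x + G*G))/x + 1/2 = (-20 + (x² + G²)² - 8*(x² + G²))/x + 1*(½) = (-20 + (G² + x²)² - 8*(G² + x²))/x + ½ = (-20 + (G² + x²)² + (-8*G² - 8*x²))/x + ½ = (-20 + (G² + x²)² - 8*G² - 8*x²)/x + ½ = ½ + (-20 + (G² + x²)² - 8*G² - 8*x²)/x)
3*c(-7, 6) = 3*((-20 + (½)*(-7) + 3*6² + 3*(-7)² + (6² + (-7)²)*(-11 + 6² + (-7)²))/(-7)) = 3*(-(-20 - 7/2 + 3*36 + 3*49 + (36 + 49)*(-11 + 36 + 49))/7) = 3*(-(-20 - 7/2 + 108 + 147 + 85*74)/7) = 3*(-(-20 - 7/2 + 108 + 147 + 6290)/7) = 3*(-⅐*13043/2) = 3*(-13043/14) = -39129/14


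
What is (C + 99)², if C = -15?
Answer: 7056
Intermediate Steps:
(C + 99)² = (-15 + 99)² = 84² = 7056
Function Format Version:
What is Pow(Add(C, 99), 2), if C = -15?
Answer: 7056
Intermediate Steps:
Pow(Add(C, 99), 2) = Pow(Add(-15, 99), 2) = Pow(84, 2) = 7056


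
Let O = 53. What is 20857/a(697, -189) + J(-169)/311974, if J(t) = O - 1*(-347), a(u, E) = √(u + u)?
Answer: 200/155987 + 20857*√1394/1394 ≈ 558.63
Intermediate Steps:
a(u, E) = √2*√u (a(u, E) = √(2*u) = √2*√u)
J(t) = 400 (J(t) = 53 - 1*(-347) = 53 + 347 = 400)
20857/a(697, -189) + J(-169)/311974 = 20857/((√2*√697)) + 400/311974 = 20857/(√1394) + 400*(1/311974) = 20857*(√1394/1394) + 200/155987 = 20857*√1394/1394 + 200/155987 = 200/155987 + 20857*√1394/1394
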